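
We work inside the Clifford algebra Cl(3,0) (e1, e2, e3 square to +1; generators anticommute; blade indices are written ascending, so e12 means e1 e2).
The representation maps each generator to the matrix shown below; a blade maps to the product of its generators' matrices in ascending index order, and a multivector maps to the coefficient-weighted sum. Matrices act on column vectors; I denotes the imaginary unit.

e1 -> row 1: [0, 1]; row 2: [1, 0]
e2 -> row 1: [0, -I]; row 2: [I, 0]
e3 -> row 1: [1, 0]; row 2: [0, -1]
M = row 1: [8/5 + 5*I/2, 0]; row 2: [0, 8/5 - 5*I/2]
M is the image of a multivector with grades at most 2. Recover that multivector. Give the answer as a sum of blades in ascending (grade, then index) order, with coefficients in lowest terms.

Method: 1, rho(e1), rho(e2), rho(e3) form a trace-orthogonal basis of the 2x2 complex matrices (tr(X Y) = 2 if X = Y, else 0), so M = m0*1 + m1*rho(e1) + m2*rho(e2) + m3*rho(e3) with m0 = tr(M)/2 = 8/5, m1 = tr(M rho(e1))/2 = 0, m2 = tr(M rho(e2))/2 = 0, m3 = tr(M rho(e3))/2 = 5*I/2.
Multiplying table entries, the bivector images are rho(e12) = I*rho(e3), rho(e13) = -I*rho(e2), rho(e23) = I*rho(e1); with real blade coefficients the real parts of m0..m3 are the coefficients of 1, e1, e2, e3 and the imaginary parts give the bivectors (e23: Im m1, e13: -Im m2, e12: Im m3).
Answer: 8/5 + 5/2*e12


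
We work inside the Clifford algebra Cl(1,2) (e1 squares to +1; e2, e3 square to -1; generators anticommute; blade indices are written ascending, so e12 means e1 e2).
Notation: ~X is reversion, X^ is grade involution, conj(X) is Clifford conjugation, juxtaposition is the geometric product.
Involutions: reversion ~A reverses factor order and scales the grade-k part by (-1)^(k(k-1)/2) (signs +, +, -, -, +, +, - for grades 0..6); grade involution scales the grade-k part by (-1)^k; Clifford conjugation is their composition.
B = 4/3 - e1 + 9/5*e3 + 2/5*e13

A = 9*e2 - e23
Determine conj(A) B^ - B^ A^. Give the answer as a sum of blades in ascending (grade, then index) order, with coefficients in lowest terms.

first term: -51/5*e2 + 43/5*e12 + 263/15*e23 + 23/5*e123
second term: -51/5*e2 - 47/5*e12 - 263/15*e23 + 13/5*e123
Answer: 18*e12 + 526/15*e23 + 2*e123


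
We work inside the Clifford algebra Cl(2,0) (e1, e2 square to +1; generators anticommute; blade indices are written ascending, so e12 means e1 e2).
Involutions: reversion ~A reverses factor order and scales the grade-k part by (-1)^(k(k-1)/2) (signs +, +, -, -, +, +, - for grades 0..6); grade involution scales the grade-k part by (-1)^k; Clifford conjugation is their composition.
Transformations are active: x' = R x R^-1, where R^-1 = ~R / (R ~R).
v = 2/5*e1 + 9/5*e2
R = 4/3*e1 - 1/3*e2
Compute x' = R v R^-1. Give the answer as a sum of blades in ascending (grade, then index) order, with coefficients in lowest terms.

~R = 4/3*e1 - 1/3*e2, and R ~R = 17/9, so R^-1 = ~R / (17/9).
R v = -1/15 + 38/15*e12
Answer: -42/85*e1 - 151/85*e2


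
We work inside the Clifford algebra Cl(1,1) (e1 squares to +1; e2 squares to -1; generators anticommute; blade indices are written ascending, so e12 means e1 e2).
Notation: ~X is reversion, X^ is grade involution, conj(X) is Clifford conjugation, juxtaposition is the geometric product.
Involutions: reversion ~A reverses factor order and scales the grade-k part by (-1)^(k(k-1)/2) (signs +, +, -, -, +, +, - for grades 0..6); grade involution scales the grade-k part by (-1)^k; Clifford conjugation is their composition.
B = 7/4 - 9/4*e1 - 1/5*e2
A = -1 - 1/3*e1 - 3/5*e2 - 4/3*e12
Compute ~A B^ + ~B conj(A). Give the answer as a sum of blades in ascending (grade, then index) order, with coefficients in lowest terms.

first term: -119/50 - 31/10*e1 - 17/4*e2 + 217/60*e12
second term: -119/50 + 77/30*e1 - 7/4*e2 + 21/20*e12
Answer: -119/25 - 8/15*e1 - 6*e2 + 14/3*e12


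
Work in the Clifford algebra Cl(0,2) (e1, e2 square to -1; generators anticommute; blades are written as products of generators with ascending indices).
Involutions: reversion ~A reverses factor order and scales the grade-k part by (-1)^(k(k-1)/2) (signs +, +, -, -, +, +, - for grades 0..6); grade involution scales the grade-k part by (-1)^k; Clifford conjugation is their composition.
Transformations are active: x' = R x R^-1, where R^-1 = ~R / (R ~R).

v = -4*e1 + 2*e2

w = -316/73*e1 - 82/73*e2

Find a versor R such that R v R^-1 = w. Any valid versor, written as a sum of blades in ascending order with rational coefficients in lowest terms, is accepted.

Here q(v) = q(w) = -20; the classical choice R = v + w = -608/73*e1 + 64/73*e2 then realises v -> w under the sandwich.
Answer: -608/73*e1 + 64/73*e2


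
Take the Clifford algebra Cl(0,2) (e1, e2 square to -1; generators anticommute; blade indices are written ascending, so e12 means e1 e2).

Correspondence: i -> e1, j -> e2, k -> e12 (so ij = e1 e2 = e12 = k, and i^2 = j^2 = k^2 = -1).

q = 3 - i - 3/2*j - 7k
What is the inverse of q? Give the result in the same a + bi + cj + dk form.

In blades: q = 3 - e1 - 3/2*e2 - 7*e12.
With qbar = 3 + e1 + 3/2*e2 + 7*e12 (scalar fixed, mapped units negated), q qbar = 245/4 (the sum of squared coefficients), so q^-1 = qbar / (245/4) = 12/245 + 4/245*e1 + 6/245*e2 + 4/35*e12; translating back:
Answer: 12/245 + 4/245*i + 6/245*j + 4/35*k


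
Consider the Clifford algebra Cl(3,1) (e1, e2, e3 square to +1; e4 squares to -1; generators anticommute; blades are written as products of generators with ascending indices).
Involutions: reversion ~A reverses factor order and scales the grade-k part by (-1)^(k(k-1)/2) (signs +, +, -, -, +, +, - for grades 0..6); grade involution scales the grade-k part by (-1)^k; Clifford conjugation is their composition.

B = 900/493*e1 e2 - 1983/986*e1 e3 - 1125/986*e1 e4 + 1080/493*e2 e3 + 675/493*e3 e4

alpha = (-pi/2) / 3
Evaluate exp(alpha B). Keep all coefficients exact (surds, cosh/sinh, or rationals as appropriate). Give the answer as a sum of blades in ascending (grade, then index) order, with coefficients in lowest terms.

B^2 term by term: the squares give (900/493)^2*(e1 e2)^2 + (-1983/986)^2*(e1 e3)^2 + (-1125/986)^2*(e1 e4)^2 + (1080/493)^2*(e2 e3)^2 + (675/493)^2*(e3 e4)^2 = 810000/243049*(-1) + 3932289/972196*(-1) + 1265625/972196*(+1) + 1166400/243049*(-1) + 455625/243049*(+1) = -9 (each basis 2-blade squares to minus the product of its generators' squares); cross terms between blades sharing an index anticommute and cancel; the commuting (index-disjoint) pairs give grade-4 terms 2*c*c'*(blade product), which cancel blade by blade — e1 e2 e3 e4: 1215000/243049 - 1215000/243049 = 0 — confirming B is simple. So B^2 = -9.
B^2 = -9 — the negative square puts this in the circular regime; l = 3, alpha*l = -pi/2, so exp(alpha B) = cos(-pi/2) + (sin(-pi/2)/3)*B = 0 + (-1/3)*B.
Answer: -300/493*e1 e2 + 661/986*e1 e3 + 375/986*e1 e4 - 360/493*e2 e3 - 225/493*e3 e4


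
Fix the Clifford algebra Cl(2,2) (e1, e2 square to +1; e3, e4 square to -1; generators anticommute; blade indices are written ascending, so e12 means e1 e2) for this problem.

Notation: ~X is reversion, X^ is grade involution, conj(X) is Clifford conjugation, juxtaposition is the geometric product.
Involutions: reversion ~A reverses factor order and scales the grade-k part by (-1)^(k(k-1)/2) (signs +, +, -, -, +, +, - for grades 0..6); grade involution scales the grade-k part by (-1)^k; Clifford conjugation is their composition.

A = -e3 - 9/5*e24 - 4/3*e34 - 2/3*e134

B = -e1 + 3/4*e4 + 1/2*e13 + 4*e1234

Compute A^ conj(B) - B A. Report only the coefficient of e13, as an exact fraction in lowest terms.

first term: -1/2*e1 - 241/60*e2 - e3 - 1/3*e4 + 16/3*e12 + 67/10*e13 + 2/3*e14 - 1/12*e34 - 29/5*e124 - 4/3*e134 - 9/10*e1234
second term: 1/2*e1 - 241/60*e2 - e3 - 1/3*e4 + 16/3*e12 + 87/10*e13 + 2/3*e14 + 17/12*e34 - 11/5*e124 + 4/3*e134 + 9/10*e1234
Answer: -2


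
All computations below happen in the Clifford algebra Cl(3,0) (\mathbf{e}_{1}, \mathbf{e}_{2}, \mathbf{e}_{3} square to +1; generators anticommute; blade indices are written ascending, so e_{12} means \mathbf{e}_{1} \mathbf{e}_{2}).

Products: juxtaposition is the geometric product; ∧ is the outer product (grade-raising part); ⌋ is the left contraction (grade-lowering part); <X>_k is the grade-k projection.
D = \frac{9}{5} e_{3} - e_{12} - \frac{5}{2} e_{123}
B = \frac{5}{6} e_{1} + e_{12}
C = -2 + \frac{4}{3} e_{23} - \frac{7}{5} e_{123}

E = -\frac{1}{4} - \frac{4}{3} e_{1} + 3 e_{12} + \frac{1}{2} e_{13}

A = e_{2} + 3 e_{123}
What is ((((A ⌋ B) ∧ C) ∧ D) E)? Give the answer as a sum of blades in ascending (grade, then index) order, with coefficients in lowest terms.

step 1: -e_{1}
step 2: 2 e_{1} - \frac{4}{3} e_{123}
step 3: \frac{18}{5} e_{13}
step 4: -\frac{9}{5} + \frac{24}{5} e_{3} - \frac{9}{10} e_{13} + \frac{54}{5} e_{23}
Answer: -\frac{9}{5} + \frac{24}{5} e_{3} - \frac{9}{10} e_{13} + \frac{54}{5} e_{23}


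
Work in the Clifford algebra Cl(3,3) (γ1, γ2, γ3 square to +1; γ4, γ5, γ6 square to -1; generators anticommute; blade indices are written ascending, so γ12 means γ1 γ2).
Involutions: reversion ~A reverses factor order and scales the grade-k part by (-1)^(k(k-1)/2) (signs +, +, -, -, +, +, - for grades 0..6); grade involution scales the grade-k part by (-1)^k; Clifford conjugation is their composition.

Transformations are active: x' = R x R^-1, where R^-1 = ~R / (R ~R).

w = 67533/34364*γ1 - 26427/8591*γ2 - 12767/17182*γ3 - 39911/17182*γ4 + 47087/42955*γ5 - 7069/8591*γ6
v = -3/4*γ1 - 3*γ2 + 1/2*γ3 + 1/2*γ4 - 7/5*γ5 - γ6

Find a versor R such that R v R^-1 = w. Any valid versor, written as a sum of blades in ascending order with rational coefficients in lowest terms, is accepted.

Here q(v) = q(w) = 2641/400; the classical choice R = v + w = 10440/8591*γ1 - 52200/8591*γ2 - 2088/8591*γ3 - 15660/8591*γ4 - 2610/8591*γ5 - 15660/8591*γ6 then realises v -> w under the sandwich.
Answer: 10440/8591*γ1 - 52200/8591*γ2 - 2088/8591*γ3 - 15660/8591*γ4 - 2610/8591*γ5 - 15660/8591*γ6


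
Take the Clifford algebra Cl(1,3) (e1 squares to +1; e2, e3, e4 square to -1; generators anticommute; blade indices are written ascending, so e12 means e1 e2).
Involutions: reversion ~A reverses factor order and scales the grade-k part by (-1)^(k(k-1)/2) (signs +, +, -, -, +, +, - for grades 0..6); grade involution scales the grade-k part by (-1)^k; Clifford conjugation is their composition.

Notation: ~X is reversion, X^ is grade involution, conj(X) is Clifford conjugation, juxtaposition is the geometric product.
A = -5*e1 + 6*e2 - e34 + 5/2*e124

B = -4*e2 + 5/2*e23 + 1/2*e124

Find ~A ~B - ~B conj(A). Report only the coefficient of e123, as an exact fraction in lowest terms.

first term: 91/4 + 15*e3 + 20*e12 + 7*e14 + 13*e123 - 25/4*e134 - 4*e234
second term: -91/4 + 15*e3 + 20*e12 - 7*e14 - 13*e123 - 25/4*e134 - 4*e234
Answer: 26


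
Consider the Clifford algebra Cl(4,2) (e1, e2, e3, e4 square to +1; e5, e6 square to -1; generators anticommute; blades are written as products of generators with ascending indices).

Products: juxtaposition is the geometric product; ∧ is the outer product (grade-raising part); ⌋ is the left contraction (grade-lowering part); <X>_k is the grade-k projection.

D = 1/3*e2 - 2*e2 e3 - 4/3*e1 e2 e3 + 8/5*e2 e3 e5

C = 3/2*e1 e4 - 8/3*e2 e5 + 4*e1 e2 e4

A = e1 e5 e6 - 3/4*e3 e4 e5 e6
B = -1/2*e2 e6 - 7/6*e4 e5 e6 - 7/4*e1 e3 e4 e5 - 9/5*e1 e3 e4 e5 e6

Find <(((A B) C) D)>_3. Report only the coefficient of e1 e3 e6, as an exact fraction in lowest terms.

step 1: 27/20*e1 - 7/8*e3 + 7/6*e1 e4 - 21/16*e1 e6 + 9/5*e3 e4 + 1/2*e1 e2 e5 - 7/4*e3 e4 e6 - 3/8*e2 e3 e4 e5
step 2: -7/4 - 4/3*e1 + 14/3*e2 + 81/40*e4 + 27/10*e1 e3 + 27/5*e2 e4 + e3 e4 + 2*e4 e5 - 63/32*e4 e6 + 36/5*e1 e2 e3 - 18/5*e1 e2 e5 + 21/16*e1 e3 e4 - 3/2*e1 e3 e5 - 21/8*e1 e3 e6 - 7/3*e2 e3 e5 - 3/4*e2 e4 e5 + 21/4*e2 e4 e6 - 7/2*e1 e2 e3 e4 + 9/16*e1 e2 e3 e5 + 7*e1 e2 e3 e6 + 28/9*e1 e2 e4 e5 + 7/2*e1 e2 e5 e6 - 24/5*e2 e3 e4 e5 + 14/3*e2 e3 e4 e5 e6
step 3: 334/45 + 153/10*e1 - 251/60*e2 - 28/3*e3 - 361/75*e4 - 65/12*e5 - 28/3*e6 + 23/9*e1 e2 + 2156/225*e1 e3 - 7*e1 e4 - 10951/1800*e1 e5 + 14*e1 e6 + 95/18*e2 e3 + 123/40*e2 e4 - 2*e2 e5 - 7/2*e2 e6 - 48/5*e3 e4 + 517/45*e3 e5 - 197/20*e4 e5 - 343/60*e4 e6 + 41/10*e1 e2 e3 + 95/24*e1 e2 e4 - 183/25*e1 e2 e5 - 21/4*e1 e2 e6 - 1201/90*e1 e3 e4 + 591/80*e1 e3 e5 + 119/15*e1 e3 e6 + 32/135*e1 e4 e5 + 371/30*e1 e5 e6 - 83/12*e2 e3 e4 - 14/5*e2 e3 e5 - 14/15*e2 e4 e5 - 21/32*e2 e4 e6 + 21449/1350*e3 e4 e5 - 21/2*e3 e4 e6 + 14/3*e3 e5 e6 + 28/3*e4 e5 e6 + 251/80*e1 e2 e3 e4 - 79/30*e1 e2 e3 e5 - 7/8*e1 e2 e3 e6 - 21/10*e1 e2 e4 e5 - 21/5*e1 e2 e5 e6 - 65/9*e1 e3 e4 e5 + 7*e1 e3 e4 e6 - 7*e1 e3 e5 e6 - 56/9*e1 e4 e5 e6 - 19/25*e2 e3 e4 e5 + 63/16*e2 e3 e4 e6 - 308/45*e3 e4 e5 e6 - 8/3*e1 e2 e3 e4 e5 + 21/8*e1 e2 e3 e4 e6 + 63/20*e2 e3 e4 e5 e6
step 4: 41/10*e1 e2 e3 + 95/24*e1 e2 e4 - 183/25*e1 e2 e5 - 21/4*e1 e2 e6 - 1201/90*e1 e3 e4 + 591/80*e1 e3 e5 + 119/15*e1 e3 e6 + 32/135*e1 e4 e5 + 371/30*e1 e5 e6 - 83/12*e2 e3 e4 - 14/5*e2 e3 e5 - 14/15*e2 e4 e5 - 21/32*e2 e4 e6 + 21449/1350*e3 e4 e5 - 21/2*e3 e4 e6 + 14/3*e3 e5 e6 + 28/3*e4 e5 e6
Answer: 119/15


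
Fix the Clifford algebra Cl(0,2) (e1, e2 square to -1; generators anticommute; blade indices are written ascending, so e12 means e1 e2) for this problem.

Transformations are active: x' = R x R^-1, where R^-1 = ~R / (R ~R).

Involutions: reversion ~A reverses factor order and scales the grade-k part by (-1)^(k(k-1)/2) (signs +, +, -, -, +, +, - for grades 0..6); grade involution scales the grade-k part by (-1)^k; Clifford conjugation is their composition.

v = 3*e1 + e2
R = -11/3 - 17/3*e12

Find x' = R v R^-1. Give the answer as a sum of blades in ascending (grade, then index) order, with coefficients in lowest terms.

~R = -11/3 + 17/3*e12, and R ~R = 410/9, so R^-1 = ~R / (410/9).
R v = -16/3*e1 - 62/3*e2
Answer: -439/205*e1 + 477/205*e2


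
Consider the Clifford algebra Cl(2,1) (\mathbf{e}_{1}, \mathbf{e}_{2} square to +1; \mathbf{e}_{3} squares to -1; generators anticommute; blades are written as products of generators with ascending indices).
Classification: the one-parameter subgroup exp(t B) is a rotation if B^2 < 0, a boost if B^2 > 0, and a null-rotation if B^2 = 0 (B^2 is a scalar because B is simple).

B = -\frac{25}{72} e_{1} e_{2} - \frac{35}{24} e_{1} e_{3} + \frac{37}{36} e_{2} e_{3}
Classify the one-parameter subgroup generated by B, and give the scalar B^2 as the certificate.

B^2 term by term: the squares give (-\frac{25}{72})^2*(e_{1} e_{2})^2 + (-\frac{35}{24})^2*(e_{1} e_{3})^2 + (\frac{37}{36})^2*(e_{2} e_{3})^2 = \frac{625}{5184}*(-1) + \frac{1225}{576}*(+1) + \frac{1369}{1296}*(+1) = \frac{49}{16} (each basis 2-blade squares to minus the product of its generators' squares); cross terms between blades sharing an index anticommute and cancel. So B^2 = \frac{49}{16}.
Answer: boost, certificate B^2 = \frac{49}{16}. Why this suffices: the scalar \frac{49}{16} survives any versor conjugation, so its sign alone determines the class however B is presented.


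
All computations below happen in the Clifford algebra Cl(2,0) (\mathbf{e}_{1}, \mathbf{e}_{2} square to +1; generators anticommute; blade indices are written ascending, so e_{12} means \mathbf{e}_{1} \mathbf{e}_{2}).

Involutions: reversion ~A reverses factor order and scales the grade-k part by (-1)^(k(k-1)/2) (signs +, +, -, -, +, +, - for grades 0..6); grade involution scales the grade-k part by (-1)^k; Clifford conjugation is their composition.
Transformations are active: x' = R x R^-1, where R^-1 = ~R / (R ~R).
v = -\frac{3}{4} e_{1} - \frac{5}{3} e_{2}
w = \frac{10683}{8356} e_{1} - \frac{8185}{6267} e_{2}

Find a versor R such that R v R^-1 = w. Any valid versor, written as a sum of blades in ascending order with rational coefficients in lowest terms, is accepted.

Construction: equal norms (both \frac{481}{144}) license R = v + w = \frac{1104}{2089} e_{1} - \frac{6210}{2089} e_{2} — nothing changes along that direction, while (v - w)/2 changes sign, so v maps onto w.
Answer: \frac{1104}{2089} e_{1} - \frac{6210}{2089} e_{2}


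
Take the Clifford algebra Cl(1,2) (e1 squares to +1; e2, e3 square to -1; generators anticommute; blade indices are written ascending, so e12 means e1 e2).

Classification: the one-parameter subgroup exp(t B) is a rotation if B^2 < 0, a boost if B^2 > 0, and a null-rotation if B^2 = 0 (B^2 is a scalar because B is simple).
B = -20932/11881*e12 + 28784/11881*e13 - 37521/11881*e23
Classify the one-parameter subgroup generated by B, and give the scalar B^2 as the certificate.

B^2 term by term: the squares give (-20932/11881)^2*(e12)^2 + (28784/11881)^2*(e13)^2 + (-37521/11881)^2*(e23)^2 = 438148624/141158161*(+1) + 828518656/141158161*(+1) + 1407825441/141158161*(-1) = -1 (each basis 2-blade squares to minus the product of its generators' squares); cross terms between blades sharing an index anticommute and cancel. So B^2 = -1.
Answer: rotation, certificate B^2 = -1. Check the certificate: B^2 = -1, and that sign is decisive whatever form B takes.


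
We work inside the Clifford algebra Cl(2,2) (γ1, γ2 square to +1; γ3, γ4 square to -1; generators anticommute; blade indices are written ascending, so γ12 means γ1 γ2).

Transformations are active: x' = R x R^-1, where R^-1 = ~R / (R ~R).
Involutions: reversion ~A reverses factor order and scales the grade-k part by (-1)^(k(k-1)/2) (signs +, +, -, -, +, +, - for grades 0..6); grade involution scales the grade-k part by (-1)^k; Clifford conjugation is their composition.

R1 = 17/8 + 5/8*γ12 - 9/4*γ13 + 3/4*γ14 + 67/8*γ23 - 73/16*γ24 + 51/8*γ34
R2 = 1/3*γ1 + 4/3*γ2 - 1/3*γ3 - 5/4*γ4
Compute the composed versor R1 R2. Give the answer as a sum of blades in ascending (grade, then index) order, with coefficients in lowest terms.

Distribute over the terms of R2 (each basis-blade product reordered to ascending indices, repeated generators contracted through their squares):
R1 (1/3*γ1) = 17/24*γ1 - 5/24*γ2 + 3/4*γ3 - 1/4*γ4 + 67/24*γ123 - 73/48*γ124 + 17/8*γ134
R1 (4/3*γ2) = 5/6*γ1 + 17/6*γ2 - 67/6*γ3 + 73/12*γ4 + 3*γ123 - γ124 + 17/2*γ234
R1 (-1/3*γ3) = -3/4*γ1 + 67/24*γ2 - 17/24*γ3 - 17/8*γ4 - 5/24*γ123 + 1/4*γ134 - 73/48*γ234
R1 (-5/4*γ4) = 15/16*γ1 - 365/64*γ2 + 255/32*γ3 - 85/32*γ4 - 25/32*γ124 + 45/16*γ134 - 335/32*γ234
Summing the partial products and collecting blades:
Answer: 83/48*γ1 - 55/192*γ2 - 101/32*γ3 + 101/96*γ4 + 67/12*γ123 - 317/96*γ124 + 83/16*γ134 - 335/96*γ234


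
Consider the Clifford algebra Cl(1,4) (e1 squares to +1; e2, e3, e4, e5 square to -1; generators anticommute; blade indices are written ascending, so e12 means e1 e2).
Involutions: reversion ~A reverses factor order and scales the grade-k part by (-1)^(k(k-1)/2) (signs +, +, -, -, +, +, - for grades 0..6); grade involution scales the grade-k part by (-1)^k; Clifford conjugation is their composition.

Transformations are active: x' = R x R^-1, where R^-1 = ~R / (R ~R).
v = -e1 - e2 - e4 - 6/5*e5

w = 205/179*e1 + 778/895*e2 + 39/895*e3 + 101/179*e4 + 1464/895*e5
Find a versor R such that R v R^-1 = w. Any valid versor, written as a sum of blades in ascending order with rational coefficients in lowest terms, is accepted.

A norm check does it: q(v) = q(w) = -61/25, hence R = v + w = 26/179*e1 - 117/895*e2 + 39/895*e3 - 78/179*e4 + 78/179*e5 realises the map — parallel part kept, (v - w)/2 negated, v carried to w.
Answer: 26/179*e1 - 117/895*e2 + 39/895*e3 - 78/179*e4 + 78/179*e5


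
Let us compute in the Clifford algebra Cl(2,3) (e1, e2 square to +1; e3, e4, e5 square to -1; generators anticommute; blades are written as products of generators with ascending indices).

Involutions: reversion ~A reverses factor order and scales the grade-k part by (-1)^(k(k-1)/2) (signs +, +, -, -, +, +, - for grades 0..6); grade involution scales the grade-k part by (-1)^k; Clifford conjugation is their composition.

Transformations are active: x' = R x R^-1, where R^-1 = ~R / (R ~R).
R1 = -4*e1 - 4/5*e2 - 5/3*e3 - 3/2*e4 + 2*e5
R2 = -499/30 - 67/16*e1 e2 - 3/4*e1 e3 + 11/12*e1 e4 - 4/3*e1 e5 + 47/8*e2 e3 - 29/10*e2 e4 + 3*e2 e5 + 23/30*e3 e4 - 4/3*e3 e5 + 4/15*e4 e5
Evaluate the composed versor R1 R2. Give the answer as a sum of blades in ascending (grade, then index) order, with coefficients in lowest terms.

Distribute over the terms of R1 (each basis-blade product reordered to ascending indices, repeated generators contracted through their squares):
(-4*e1) R2 = 998/15*e1 + 67/4*e2 + 3*e3 - 11/3*e4 + 16/3*e5 - 47/2*e1 e2 e3 + 58/5*e1 e2 e4 - 12*e1 e2 e5 - 46/15*e1 e3 e4 + 16/3*e1 e3 e5 - 16/15*e1 e4 e5
(-4/5*e2) R2 = -67/20*e1 + 998/75*e2 - 47/10*e3 + 58/25*e4 - 12/5*e5 - 3/5*e1 e2 e3 + 11/15*e1 e2 e4 - 16/15*e1 e2 e5 - 46/75*e2 e3 e4 + 16/15*e2 e3 e5 - 16/75*e2 e4 e5
(-5/3*e3) R2 = 5/4*e1 - 235/24*e2 + 499/18*e3 + 23/18*e4 - 20/9*e5 + 335/48*e1 e2 e3 + 55/36*e1 e3 e4 - 20/9*e1 e3 e5 - 29/6*e2 e3 e4 + 5*e2 e3 e5 - 4/9*e3 e4 e5
(-3/2*e4) R2 = -11/8*e1 + 87/20*e2 - 23/20*e3 + 499/20*e4 + 2/5*e5 + 201/32*e1 e2 e4 + 9/8*e1 e3 e4 - 2*e1 e4 e5 - 141/16*e2 e3 e4 + 9/2*e2 e4 e5 - 2*e3 e4 e5
(2*e5) R2 = -8/3*e1 + 6*e2 - 8/3*e3 + 8/15*e4 - 499/15*e5 - 67/8*e1 e2 e5 - 3/2*e1 e3 e5 + 11/6*e1 e4 e5 + 47/4*e2 e3 e5 - 29/5*e2 e4 e5 + 23/15*e3 e4 e5
Summing the partial products and collecting blades:
Answer: 7247/120*e1 + 6123/200*e2 + 3997/180*e3 + 22873/900*e4 - 1447/45*e5 - 4109/240*e1 e2 e3 + 1787/96*e1 e2 e4 - 2573/120*e1 e2 e5 - 149/360*e1 e3 e4 + 29/18*e1 e3 e5 - 37/30*e1 e4 e5 - 17111/1200*e2 e3 e4 + 1069/60*e2 e3 e5 - 227/150*e2 e4 e5 - 41/45*e3 e4 e5


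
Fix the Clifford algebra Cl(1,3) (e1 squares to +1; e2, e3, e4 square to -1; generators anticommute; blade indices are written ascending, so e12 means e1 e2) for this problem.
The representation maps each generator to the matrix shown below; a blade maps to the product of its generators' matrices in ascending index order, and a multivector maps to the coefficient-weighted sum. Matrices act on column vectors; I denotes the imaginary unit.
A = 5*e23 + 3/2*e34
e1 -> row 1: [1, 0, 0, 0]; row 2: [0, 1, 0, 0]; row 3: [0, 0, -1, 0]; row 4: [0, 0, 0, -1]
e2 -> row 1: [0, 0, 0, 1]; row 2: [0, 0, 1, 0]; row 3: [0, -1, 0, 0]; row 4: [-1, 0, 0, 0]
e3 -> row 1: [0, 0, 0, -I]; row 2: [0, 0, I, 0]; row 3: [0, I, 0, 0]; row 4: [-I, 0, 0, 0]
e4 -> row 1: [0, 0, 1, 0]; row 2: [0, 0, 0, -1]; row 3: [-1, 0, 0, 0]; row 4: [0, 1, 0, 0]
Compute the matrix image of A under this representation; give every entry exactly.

Bivector images (products of the table entries): rho(e23) = rho(e2)rho(e3) = row 1: [-I, 0, 0, 0]; row 2: [0, I, 0, 0]; row 3: [0, 0, -I, 0]; row 4: [0, 0, 0, I]; rho(e34) = rho(e3)rho(e4) = row 1: [0, -I, 0, 0]; row 2: [-I, 0, 0, 0]; row 3: [0, 0, 0, -I]; row 4: [0, 0, -I, 0].
M = (5)*rho(e23) + (3/2)*rho(e34), summed entrywise:
Answer: row 1: [-5*I, -3*I/2, 0, 0]; row 2: [-3*I/2, 5*I, 0, 0]; row 3: [0, 0, -5*I, -3*I/2]; row 4: [0, 0, -3*I/2, 5*I]


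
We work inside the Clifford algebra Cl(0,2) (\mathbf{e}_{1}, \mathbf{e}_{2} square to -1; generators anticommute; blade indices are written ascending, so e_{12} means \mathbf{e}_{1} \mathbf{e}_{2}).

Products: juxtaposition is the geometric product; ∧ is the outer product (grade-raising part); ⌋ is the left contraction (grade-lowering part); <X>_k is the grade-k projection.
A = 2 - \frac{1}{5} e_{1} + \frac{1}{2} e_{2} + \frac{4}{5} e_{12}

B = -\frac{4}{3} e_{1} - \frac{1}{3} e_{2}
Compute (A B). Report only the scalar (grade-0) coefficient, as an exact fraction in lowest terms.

step 1: -\frac{1}{10} - \frac{12}{5} e_{1} - \frac{26}{15} e_{2} + \frac{11}{15} e_{12}
Answer: -\frac{1}{10}


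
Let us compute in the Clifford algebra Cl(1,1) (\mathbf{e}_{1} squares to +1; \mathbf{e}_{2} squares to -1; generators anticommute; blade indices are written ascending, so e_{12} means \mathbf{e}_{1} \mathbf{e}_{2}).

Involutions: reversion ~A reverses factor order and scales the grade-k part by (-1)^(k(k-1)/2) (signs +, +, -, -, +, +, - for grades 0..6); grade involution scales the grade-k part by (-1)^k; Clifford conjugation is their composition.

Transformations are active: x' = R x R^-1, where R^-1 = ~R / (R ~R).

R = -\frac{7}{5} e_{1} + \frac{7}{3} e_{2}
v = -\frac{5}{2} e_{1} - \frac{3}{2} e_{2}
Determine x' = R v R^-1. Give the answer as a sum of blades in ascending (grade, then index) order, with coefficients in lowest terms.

~R = -\frac{7}{5} e_{1} + \frac{7}{3} e_{2}, and R ~R = -\frac{784}{225}, so R^-1 = ~R / (-\frac{784}{225}).
R v = 7 + \frac{119}{15} e_{12}
Answer: \frac{65}{8} e_{1} - \frac{63}{8} e_{2}


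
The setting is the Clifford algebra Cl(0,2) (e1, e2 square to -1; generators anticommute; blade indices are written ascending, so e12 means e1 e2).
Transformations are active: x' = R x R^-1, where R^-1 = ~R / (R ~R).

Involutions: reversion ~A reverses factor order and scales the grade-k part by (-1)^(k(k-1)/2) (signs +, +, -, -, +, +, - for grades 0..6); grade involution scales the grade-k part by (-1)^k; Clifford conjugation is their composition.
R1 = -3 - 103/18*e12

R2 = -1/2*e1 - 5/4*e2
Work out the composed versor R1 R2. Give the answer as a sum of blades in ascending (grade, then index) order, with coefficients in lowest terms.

Distribute over the terms of R1 (each basis-blade product reordered to ascending indices, repeated generators contracted through their squares):
(-3) R2 = 3/2*e1 + 15/4*e2
(-103/18*e12) R2 = -515/72*e1 + 103/36*e2
Summing the partial products and collecting blades:
Answer: -407/72*e1 + 119/18*e2


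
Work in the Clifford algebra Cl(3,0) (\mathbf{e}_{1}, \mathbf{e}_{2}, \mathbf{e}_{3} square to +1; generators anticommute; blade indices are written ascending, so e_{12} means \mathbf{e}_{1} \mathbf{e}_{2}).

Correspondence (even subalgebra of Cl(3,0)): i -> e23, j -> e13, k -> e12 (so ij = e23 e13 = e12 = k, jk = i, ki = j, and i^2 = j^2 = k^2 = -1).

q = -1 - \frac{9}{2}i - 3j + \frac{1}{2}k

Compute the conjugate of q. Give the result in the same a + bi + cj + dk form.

In blades: q = -1 + \frac{1}{2} e_{12} - 3 e_{13} - \frac{9}{2} e_{23}.
Quaternion conjugation is reversion on the even subalgebra: the scalar is fixed and every grade-2 blade flips sign, giving -1 - \frac{1}{2} e_{12} + 3 e_{13} + \frac{9}{2} e_{23}; translating back:
Answer: -1 + \frac{9}{2}i + 3j - \frac{1}{2}k


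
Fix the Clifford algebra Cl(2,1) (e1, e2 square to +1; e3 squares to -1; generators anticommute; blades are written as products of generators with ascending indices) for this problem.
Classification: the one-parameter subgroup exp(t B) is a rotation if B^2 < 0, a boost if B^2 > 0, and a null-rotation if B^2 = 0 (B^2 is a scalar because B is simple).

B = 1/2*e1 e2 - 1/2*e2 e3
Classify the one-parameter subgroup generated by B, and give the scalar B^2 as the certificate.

B^2 term by term: the squares give (1/2)^2*(e1 e2)^2 + (-1/2)^2*(e2 e3)^2 = 1/4*(-1) + 1/4*(+1) = 0 (each basis 2-blade squares to minus the product of its generators' squares); cross terms between blades sharing an index anticommute and cancel. So B^2 = 0.
Answer: null-rotation, certificate B^2 = 0. Certificate logic: 0 is a conjugation-invariant scalar, so its sign fixes rotation versus boost versus null-rotation outright.


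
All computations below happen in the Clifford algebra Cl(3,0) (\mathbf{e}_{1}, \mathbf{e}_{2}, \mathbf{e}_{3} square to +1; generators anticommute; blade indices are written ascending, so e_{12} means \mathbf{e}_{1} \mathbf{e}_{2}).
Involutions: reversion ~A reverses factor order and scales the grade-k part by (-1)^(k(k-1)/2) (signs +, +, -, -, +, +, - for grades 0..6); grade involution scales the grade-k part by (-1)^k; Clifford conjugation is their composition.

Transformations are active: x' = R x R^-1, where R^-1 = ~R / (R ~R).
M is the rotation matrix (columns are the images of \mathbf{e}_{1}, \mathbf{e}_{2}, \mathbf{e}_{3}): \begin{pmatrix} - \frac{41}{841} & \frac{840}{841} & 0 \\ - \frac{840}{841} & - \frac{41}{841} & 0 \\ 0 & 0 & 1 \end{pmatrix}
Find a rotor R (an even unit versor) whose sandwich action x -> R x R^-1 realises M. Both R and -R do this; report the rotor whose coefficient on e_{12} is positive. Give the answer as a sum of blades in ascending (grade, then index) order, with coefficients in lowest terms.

Method: write R = a + b12*e_{12} + b13*e_{13} + b23*e_{23} with a^2 + b12^2 + b13^2 + b23^2 = 1 (so R^-1 = ~R). Expanding the columns R e_j ~R gives tr M = 4a^2 - 1 and, from the antisymmetric part, M21 - M12 = -4a*b12, M13 - M31 = 4a*b13, M32 - M23 = -4a*b23.
Here tr M = \frac{759}{841}, so a^2 = (1 + tr M)/4 = \frac{400}{841} and a = ±\frac{20}{29}. Taking a = \frac{20}{29}: M21 - M12 = -\frac{1680}{841}, M13 - M31 = 0, M32 - M23 = 0, giving b12 = \frac{21}{29}, b13 = 0, b23 = 0, i.e. R = \frac{20}{29} + \frac{21}{29} e_{12}.
Its e_{12} coefficient is already positive.
Answer: \frac{20}{29} + \frac{21}{29} e_{12}. Sheet selection: the two-to-one cover makes ±R indistinguishable at the matrix level (trace \frac{759}{841}), so uniqueness comes from the required sign on e_{12}.


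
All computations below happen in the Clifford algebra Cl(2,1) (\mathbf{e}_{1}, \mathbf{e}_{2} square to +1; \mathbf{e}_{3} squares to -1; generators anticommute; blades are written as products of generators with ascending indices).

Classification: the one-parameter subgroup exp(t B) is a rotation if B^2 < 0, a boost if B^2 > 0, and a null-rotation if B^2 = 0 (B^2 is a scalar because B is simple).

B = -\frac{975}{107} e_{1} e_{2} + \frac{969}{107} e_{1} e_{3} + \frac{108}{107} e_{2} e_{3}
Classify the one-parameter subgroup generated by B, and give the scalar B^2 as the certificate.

B^2 term by term: the squares give (-\frac{975}{107})^2*(e_{1} e_{2})^2 + (\frac{969}{107})^2*(e_{1} e_{3})^2 + (\frac{108}{107})^2*(e_{2} e_{3})^2 = \frac{950625}{11449}*(-1) + \frac{938961}{11449}*(+1) + \frac{11664}{11449}*(+1) = 0 (each basis 2-blade squares to minus the product of its generators' squares); cross terms between blades sharing an index anticommute and cancel. So B^2 = 0.
Answer: null-rotation, certificate B^2 = 0. B^2 = 0 is basis-independent, so its sign is the whole story.


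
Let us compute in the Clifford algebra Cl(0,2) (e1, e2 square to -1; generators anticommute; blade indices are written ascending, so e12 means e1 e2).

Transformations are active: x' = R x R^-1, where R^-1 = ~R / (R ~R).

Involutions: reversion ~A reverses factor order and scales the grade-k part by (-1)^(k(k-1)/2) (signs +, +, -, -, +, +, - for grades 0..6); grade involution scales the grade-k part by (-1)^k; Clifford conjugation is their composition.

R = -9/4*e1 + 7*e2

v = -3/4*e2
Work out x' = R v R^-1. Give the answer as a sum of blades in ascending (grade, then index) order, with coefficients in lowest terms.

~R = -9/4*e1 + 7*e2, and R ~R = -865/16, so R^-1 = ~R / (-865/16).
R v = 21/4 + 27/16*e12
Answer: 378/865*e1 - 2109/3460*e2


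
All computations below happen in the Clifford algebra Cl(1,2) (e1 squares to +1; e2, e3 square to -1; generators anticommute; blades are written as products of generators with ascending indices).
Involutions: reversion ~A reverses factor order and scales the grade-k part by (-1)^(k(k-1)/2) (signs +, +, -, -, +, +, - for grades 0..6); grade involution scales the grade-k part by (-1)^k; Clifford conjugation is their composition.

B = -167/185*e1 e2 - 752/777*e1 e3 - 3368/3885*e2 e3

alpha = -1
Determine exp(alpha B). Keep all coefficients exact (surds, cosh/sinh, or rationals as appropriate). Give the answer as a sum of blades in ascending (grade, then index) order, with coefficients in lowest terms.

B^2 term by term: the squares give (-167/185)^2*(e1 e2)^2 + (-752/777)^2*(e1 e3)^2 + (-3368/3885)^2*(e2 e3)^2 = 27889/34225*(+1) + 565504/603729*(+1) + 11343424/15093225*(-1) = 1 (each basis 2-blade squares to minus the product of its generators' squares); cross terms between blades sharing an index anticommute and cancel. So B^2 = 1.
B^2 = 1 — the series telescopes hyperbolically here: l = 1, alpha*l = -1, so exp(alpha B) = cosh(-1) + (sinh(-1)/1)*B = cosh(1) + (-sinh(1))*B.
Answer: cosh(1) + 167*sinh(1)/185*e1 e2 + 752*sinh(1)/777*e1 e3 + 3368*sinh(1)/3885*e2 e3


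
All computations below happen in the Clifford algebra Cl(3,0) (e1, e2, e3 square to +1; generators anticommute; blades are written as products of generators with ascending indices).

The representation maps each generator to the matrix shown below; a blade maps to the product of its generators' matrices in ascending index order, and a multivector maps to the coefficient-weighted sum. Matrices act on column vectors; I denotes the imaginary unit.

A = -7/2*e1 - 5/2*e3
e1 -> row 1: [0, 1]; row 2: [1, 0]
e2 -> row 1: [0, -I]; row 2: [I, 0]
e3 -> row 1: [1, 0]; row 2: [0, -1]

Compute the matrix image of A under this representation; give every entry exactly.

M = (-7/2)*rho(e1) + (-5/2)*rho(e3), summed entrywise:
Answer: row 1: [-5/2, -7/2]; row 2: [-7/2, 5/2]


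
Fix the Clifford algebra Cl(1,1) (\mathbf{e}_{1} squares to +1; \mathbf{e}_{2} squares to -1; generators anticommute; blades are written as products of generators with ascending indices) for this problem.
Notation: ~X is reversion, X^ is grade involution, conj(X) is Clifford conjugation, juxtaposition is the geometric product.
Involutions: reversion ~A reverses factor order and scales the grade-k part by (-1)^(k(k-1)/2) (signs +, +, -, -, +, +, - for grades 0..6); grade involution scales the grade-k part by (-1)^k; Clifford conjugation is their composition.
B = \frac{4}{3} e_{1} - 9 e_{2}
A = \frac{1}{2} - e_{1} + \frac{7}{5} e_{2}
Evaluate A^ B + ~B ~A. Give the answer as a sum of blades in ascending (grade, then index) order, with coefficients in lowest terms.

first term: -\frac{169}{15} + \frac{2}{3} e_{1} - \frac{9}{2} e_{2} - \frac{107}{15} e_{1} e_{2}
second term: \frac{169}{15} + \frac{2}{3} e_{1} - \frac{9}{2} e_{2} - \frac{107}{15} e_{1} e_{2}
Answer: \frac{4}{3} e_{1} - 9 e_{2} - \frac{214}{15} e_{1} e_{2}


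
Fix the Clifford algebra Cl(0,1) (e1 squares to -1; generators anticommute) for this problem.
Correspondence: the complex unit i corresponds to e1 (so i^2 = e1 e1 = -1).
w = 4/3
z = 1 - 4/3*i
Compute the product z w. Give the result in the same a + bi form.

In blades: z = 1 - 4/3*e1, w = 4/3.
Distribute z over w term by term (generator squares from the signature, products reordered to ascending indices): (1)*w = 4/3; (-4/3*e1)*w = -16/9*e1.
Sum: 4/3 - 16/9*e1; translating back through the correspondence:
Answer: 4/3 - 16/9*i


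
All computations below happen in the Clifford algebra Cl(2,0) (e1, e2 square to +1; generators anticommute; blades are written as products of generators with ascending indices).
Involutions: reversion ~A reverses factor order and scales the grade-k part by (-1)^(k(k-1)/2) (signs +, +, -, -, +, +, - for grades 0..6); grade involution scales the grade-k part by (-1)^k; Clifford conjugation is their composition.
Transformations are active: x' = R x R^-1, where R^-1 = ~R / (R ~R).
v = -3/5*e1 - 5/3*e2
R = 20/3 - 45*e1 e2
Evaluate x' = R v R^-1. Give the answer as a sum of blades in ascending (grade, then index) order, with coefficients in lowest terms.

~R = 20/3 + 45*e1 e2, and R ~R = 18625/9, so R^-1 = ~R / (18625/9).
R v = 71*e1 - 343/9*e2
Answer: 3939/3725*e1 + 15881/11175*e2


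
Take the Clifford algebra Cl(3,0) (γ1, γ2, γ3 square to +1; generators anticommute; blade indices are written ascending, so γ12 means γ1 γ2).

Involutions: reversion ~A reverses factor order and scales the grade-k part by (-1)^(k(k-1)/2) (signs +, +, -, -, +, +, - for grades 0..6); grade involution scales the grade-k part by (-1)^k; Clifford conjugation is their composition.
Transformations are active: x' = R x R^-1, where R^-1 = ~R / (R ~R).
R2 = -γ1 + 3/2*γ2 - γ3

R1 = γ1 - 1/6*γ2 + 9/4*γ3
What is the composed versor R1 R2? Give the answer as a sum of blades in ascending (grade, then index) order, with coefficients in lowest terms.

Distribute over the terms of R1 (each basis-blade product reordered to ascending indices, repeated generators contracted through their squares):
(γ1) R2 = -1 + 3/2*γ12 - γ13
(-1/6*γ2) R2 = -1/4 - 1/6*γ12 + 1/6*γ23
(9/4*γ3) R2 = -9/4 + 9/4*γ13 - 27/8*γ23
Summing the partial products and collecting blades:
Answer: -7/2 + 4/3*γ12 + 5/4*γ13 - 77/24*γ23


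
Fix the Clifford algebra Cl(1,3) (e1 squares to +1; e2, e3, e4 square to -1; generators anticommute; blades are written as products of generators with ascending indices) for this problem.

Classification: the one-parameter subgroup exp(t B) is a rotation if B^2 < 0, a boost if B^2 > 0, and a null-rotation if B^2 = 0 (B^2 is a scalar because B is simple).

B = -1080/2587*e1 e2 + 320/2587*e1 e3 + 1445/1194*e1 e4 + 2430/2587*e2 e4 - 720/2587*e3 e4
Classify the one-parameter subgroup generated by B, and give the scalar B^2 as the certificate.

B^2 term by term: the squares give (-1080/2587)^2*(e1 e2)^2 + (320/2587)^2*(e1 e3)^2 + (1445/1194)^2*(e1 e4)^2 + (2430/2587)^2*(e2 e4)^2 + (-720/2587)^2*(e3 e4)^2 = 1166400/6692569*(+1) + 102400/6692569*(+1) + 2088025/1425636*(+1) + 5904900/6692569*(-1) + 518400/6692569*(-1) = 25/36 (each basis 2-blade squares to minus the product of its generators' squares); cross terms between blades sharing an index anticommute and cancel; the commuting (index-disjoint) pairs give grade-4 terms 2*c*c'*(blade product), which cancel blade by blade — e1 e2 e3 e4: 1555200/6692569 - 1555200/6692569 = 0 — confirming B is simple. So B^2 = 25/36.
Answer: boost, certificate B^2 = 25/36. B^2 = 25/36 is basis-independent, so its sign is the whole story.


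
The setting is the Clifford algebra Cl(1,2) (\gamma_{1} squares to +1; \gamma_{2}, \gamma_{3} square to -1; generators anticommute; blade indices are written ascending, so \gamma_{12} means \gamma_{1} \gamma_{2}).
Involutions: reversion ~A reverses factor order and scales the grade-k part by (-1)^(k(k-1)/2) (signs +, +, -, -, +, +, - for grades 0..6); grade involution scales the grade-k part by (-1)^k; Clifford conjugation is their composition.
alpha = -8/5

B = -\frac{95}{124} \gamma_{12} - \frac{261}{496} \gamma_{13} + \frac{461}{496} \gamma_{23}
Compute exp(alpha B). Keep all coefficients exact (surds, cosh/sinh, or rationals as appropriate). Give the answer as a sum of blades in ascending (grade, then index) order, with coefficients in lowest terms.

B^2 term by term: the squares give (-\frac{95}{124})^2*(\gamma_{12})^2 + (-\frac{261}{496})^2*(\gamma_{13})^2 + (\frac{461}{496})^2*(\gamma_{23})^2 = \frac{9025}{15376}*(+1) + \frac{68121}{246016}*(+1) + \frac{212521}{246016}*(-1) = 0 (each basis 2-blade squares to minus the product of its generators' squares); cross terms between blades sharing an index anticommute and cancel. So B^2 = 0.
B^2 = 0, and the exponential is exactly linear here: exp(alpha B) = 1 + alpha B (parabolic case).
Answer: 1 + \frac{38}{31} \gamma_{12} + \frac{261}{310} \gamma_{13} - \frac{461}{310} \gamma_{23}


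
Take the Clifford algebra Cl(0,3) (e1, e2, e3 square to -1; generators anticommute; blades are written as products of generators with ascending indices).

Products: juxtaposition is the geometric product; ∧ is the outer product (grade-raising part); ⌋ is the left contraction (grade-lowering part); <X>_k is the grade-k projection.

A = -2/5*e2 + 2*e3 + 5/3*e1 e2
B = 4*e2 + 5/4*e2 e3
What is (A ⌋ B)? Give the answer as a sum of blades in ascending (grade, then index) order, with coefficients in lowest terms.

step 1: 8/5 + 5/2*e2 + 1/2*e3
Answer: 8/5 + 5/2*e2 + 1/2*e3


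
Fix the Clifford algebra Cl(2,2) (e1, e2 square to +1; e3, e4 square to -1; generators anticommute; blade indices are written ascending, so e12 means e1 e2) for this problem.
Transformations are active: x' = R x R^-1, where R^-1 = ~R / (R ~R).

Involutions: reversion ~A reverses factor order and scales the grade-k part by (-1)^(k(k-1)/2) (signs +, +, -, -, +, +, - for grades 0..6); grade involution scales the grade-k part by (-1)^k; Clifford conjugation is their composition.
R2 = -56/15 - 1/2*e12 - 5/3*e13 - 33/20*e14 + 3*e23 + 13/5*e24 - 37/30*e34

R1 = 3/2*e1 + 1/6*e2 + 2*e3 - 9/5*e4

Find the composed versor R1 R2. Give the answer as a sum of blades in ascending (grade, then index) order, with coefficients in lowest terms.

Distribute over the terms of R1 (each basis-blade product reordered to ascending indices, repeated generators contracted through their squares):
(3/2*e1) R2 = -28/5*e1 - 3/4*e2 - 5/2*e3 - 99/40*e4 + 9/2*e123 + 39/10*e124 - 37/20*e134
(1/6*e2) R2 = 1/12*e1 - 28/45*e2 + 1/2*e3 + 13/30*e4 + 5/18*e123 + 11/40*e124 - 37/180*e234
(2*e3) R2 = -10/3*e1 + 6*e2 - 112/15*e3 + 37/15*e4 - e123 + 33/10*e134 - 26/5*e234
(-9/5*e4) R2 = 297/100*e1 - 117/25*e2 + 111/50*e3 + 168/25*e4 + 9/10*e124 + 3*e134 - 27/5*e234
Summing the partial products and collecting blades:
Answer: -147/25*e1 - 47/900*e2 - 1087/150*e3 + 1429/200*e4 + 34/9*e123 + 203/40*e124 + 89/20*e134 - 389/36*e234
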